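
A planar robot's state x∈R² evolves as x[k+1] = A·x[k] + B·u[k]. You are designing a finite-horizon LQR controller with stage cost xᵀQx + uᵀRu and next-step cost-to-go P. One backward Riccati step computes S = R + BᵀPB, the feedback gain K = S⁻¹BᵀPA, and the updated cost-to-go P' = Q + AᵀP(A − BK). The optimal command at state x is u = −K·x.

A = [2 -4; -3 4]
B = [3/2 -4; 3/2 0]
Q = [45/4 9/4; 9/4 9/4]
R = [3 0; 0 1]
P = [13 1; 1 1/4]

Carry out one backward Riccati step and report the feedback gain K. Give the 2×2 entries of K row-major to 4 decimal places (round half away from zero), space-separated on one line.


BᵀP = [21.0000 1.8750; -52.0000 -4.0000]
S = R + BᵀPB = [3 0; 0 1] + [34.3125 -84.0000; -84.0000 208.0000] = [37.3125 -84.0000; -84.0000 209.0000]
BᵀPA = [36.3750 -76.5000; -92.0000 192.0000]
K = S⁻¹·BᵀPA = [-0.1692 0.1879; -0.5082 0.9942]
A−BK = [0.2210 -0.3051; -2.7461 3.7181]
AᵀP(A−BK) = [1.6507 -2.3703; -2.3703 3.4918]
P' = Q + AᵀP(A−BK) = [12.9007 -0.1203; -0.1203 5.7418]
tr(P') = 18.6425

-0.1692 0.1879 -0.5082 0.9942


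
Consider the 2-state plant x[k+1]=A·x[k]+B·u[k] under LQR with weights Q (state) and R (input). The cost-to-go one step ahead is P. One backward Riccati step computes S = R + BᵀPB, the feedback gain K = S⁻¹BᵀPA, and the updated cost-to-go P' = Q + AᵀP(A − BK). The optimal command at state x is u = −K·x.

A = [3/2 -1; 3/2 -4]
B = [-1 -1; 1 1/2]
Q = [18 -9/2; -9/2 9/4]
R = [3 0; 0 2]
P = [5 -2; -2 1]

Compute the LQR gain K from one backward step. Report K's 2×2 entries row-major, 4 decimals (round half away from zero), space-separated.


-0.2266 -0.2552 -0.3594 -0.1979

BᵀP = [-7.0000 3.0000; -6.0000 2.5000]
S = R + BᵀPB = [3 0; 0 2] + [10.0000 8.5000; 8.5000 7.2500] = [13.0000 8.5000; 8.5000 9.2500]
BᵀPA = [-6.0000 -5.0000; -5.2500 -4.0000]
K = S⁻¹·BᵀPA = [-0.2266 -0.2552; -0.3594 -0.1979]
A−BK = [0.9141 -1.4531; 1.9063 -3.6458]
AᵀP(A−BK) = [1.2539 -1.0703; -1.0703 2.9323]
P' = Q + AᵀP(A−BK) = [19.2539 -5.5703; -5.5703 5.1823]
tr(P') = 24.4362


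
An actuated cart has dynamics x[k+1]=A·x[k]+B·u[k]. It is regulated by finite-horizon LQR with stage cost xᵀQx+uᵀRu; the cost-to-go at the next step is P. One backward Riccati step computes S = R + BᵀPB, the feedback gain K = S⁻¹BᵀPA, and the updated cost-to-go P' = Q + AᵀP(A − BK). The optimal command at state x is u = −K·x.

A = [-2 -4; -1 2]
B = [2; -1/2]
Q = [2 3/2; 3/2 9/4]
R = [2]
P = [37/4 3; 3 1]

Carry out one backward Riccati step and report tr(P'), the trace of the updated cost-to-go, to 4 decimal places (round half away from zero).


BᵀP = [17.0000 5.5000]
S = R + BᵀPB = [2] + [31.2500] = [33.2500]
BᵀPA = [-39.5000 -57.0000]
K = S⁻¹·BᵀPA = [-1.1880 -1.7143]
A−BK = [0.3759 -0.5714; -1.5940 1.1429]
AᵀP(A−BK) = [3.0752 4.2857; 4.2857 6.2857]
P' = Q + AᵀP(A−BK) = [5.0752 5.7857; 5.7857 8.5357]
tr(P') = 13.6109

13.6109


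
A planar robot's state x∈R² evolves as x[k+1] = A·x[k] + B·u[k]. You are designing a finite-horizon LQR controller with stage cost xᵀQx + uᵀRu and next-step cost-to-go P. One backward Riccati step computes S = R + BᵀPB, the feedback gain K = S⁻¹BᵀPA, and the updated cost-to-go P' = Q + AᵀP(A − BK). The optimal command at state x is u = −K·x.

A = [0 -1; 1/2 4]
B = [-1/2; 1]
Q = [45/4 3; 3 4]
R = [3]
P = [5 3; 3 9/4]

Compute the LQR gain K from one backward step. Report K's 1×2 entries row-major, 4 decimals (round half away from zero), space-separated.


BᵀP = [0.5000 0.7500]
S = R + BᵀPB = [3] + [0.5000] = [3.5000]
BᵀPA = [0.3750 2.5000]
K = S⁻¹·BᵀPA = [0.1071 0.7143]
A−BK = [0.0536 -0.6429; 0.3929 3.2857]
AᵀP(A−BK) = [0.5223 2.7321; 2.7321 15.2143]
P' = Q + AᵀP(A−BK) = [11.7723 5.7321; 5.7321 19.2143]
tr(P') = 30.9866

0.1071 0.7143


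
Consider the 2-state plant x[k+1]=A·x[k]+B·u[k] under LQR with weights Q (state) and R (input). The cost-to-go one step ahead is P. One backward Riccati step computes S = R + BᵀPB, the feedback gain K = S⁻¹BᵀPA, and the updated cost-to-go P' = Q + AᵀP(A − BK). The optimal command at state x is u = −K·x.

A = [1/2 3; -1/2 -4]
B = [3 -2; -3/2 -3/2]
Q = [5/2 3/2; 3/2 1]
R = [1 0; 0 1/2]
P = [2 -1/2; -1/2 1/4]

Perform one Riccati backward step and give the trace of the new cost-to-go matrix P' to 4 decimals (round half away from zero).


5.5323

BᵀP = [6.7500 -1.8750; -3.2500 0.6250]
S = R + BᵀPB = [1 0; 0 1/2] + [23.0625 -10.6875; -10.6875 5.5625] = [24.0625 -10.6875; -10.6875 6.0625]
BᵀPA = [4.3125 27.7500; -1.9375 -12.2500]
K = S⁻¹·BᵀPA = [0.1718 1.1787; -0.0168 0.0573]
A−BK = [-0.0489 -0.4215; -0.2675 -2.1461]
AᵀP(A−BK) = [0.0392 0.2779; 0.2779 1.9931]
P' = Q + AᵀP(A−BK) = [2.5392 1.7779; 1.7779 2.9931]
tr(P') = 5.5323


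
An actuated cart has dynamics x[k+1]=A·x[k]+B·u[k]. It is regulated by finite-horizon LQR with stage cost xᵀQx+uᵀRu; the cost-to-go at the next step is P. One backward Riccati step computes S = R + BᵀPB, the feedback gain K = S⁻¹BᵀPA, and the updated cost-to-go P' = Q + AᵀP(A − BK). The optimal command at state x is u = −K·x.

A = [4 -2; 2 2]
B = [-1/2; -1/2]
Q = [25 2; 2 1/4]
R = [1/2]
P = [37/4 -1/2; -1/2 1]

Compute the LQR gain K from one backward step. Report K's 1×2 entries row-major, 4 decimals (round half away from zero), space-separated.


-6.4000 2.9333

BᵀP = [-4.3750 -0.2500]
S = R + BᵀPB = [1/2] + [2.3125] = [2.8125]
BᵀPA = [-18.0000 8.2500]
K = S⁻¹·BᵀPA = [-6.4000 2.9333]
A−BK = [0.8000 -0.5333; -1.2000 3.4667]
AᵀP(A−BK) = [28.8000 -19.2000; -19.2000 20.8000]
P' = Q + AᵀP(A−BK) = [53.8000 -17.2000; -17.2000 21.0500]
tr(P') = 74.8500


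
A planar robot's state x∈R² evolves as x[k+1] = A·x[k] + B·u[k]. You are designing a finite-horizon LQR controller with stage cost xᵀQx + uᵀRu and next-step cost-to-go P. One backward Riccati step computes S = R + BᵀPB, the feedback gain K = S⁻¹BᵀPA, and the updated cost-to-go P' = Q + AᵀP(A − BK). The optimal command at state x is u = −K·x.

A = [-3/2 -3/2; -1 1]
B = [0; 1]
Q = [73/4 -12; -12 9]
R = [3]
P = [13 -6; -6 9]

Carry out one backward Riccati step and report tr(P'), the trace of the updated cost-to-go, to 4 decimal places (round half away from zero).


76.7500

BᵀP = [-6.0000 9.0000]
S = R + BᵀPB = [3] + [9.0000] = [12.0000]
BᵀPA = [0.0000 18.0000]
K = S⁻¹·BᵀPA = [0.0000 1.5000]
A−BK = [-1.5000 -1.5000; -1.0000 -0.5000]
AᵀP(A−BK) = [20.2500 20.2500; 20.2500 29.2500]
P' = Q + AᵀP(A−BK) = [38.5000 8.2500; 8.2500 38.2500]
tr(P') = 76.7500


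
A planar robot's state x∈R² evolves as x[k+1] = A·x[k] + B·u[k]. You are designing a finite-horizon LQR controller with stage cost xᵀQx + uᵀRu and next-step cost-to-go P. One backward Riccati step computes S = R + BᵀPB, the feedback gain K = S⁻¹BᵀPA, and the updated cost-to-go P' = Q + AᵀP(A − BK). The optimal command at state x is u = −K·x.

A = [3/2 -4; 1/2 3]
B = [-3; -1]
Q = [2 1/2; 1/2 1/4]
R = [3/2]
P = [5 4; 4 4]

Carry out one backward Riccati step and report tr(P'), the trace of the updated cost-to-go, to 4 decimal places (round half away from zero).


BᵀP = [-19.0000 -16.0000]
S = R + BᵀPB = [3/2] + [73.0000] = [74.5000]
BᵀPA = [-36.5000 28.0000]
K = S⁻¹·BᵀPA = [-0.4899 0.3758]
A−BK = [0.0302 -2.8725; 0.0101 3.3758]
AᵀP(A−BK) = [0.3674 -0.2819; -0.2819 9.4765]
P' = Q + AᵀP(A−BK) = [2.3674 0.2181; 0.2181 9.7265]
tr(P') = 12.0940

12.0940


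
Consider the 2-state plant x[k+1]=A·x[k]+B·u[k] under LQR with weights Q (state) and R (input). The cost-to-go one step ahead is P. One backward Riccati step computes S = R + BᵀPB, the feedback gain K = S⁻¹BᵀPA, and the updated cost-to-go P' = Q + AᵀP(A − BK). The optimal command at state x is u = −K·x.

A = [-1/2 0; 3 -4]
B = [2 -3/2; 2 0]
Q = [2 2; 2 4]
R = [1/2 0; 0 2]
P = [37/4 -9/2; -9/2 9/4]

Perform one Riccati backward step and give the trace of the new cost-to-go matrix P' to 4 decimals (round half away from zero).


11.8957

BᵀP = [9.5000 -4.5000; -13.8750 6.7500]
S = R + BᵀPB = [1/2 0; 0 2] + [10.0000 -14.2500; -14.2500 20.8125] = [10.5000 -14.2500; -14.2500 22.8125]
BᵀPA = [-18.2500 18.0000; 27.1875 -27.0000]
K = S⁻¹·BᵀPA = [-0.7926 0.7095; 0.6967 -0.7404]
A−BK = [2.1302 -2.5296; 4.5853 -5.4190]
AᵀP(A−BK) = [2.6566 -2.9229; -2.9229 3.2391]
P' = Q + AᵀP(A−BK) = [4.6566 -0.9229; -0.9229 7.2391]
tr(P') = 11.8957


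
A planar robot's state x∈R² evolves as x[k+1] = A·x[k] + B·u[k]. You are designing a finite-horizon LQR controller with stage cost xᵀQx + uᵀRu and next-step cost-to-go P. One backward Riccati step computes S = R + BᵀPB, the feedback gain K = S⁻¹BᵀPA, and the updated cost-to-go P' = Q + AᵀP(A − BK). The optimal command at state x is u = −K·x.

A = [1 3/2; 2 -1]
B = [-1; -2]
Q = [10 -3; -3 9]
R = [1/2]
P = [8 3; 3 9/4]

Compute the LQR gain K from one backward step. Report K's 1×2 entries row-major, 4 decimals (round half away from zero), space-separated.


BᵀP = [-14.0000 -7.5000]
S = R + BᵀPB = [1/2] + [29.0000] = [29.5000]
BᵀPA = [-29.0000 -13.5000]
K = S⁻¹·BᵀPA = [-0.9831 -0.4576]
A−BK = [0.0169 1.0424; 0.0339 -1.9153]
AᵀP(A−BK) = [0.4915 0.2288; 0.2288 5.0720]
P' = Q + AᵀP(A−BK) = [10.4915 -2.7712; -2.7712 14.0720]
tr(P') = 24.5636

-0.9831 -0.4576


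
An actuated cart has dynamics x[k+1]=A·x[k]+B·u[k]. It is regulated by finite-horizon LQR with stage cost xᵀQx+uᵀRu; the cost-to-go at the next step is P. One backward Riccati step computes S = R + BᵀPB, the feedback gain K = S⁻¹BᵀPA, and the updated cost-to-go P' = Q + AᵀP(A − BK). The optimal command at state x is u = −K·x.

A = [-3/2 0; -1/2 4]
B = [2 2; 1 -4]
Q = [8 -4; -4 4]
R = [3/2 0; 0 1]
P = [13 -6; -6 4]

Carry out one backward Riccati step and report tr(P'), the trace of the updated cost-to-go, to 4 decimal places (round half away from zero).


BᵀP = [20.0000 -8.0000; 50.0000 -28.0000]
S = R + BᵀPB = [3/2 0; 0 1] + [32.0000 72.0000; 72.0000 212.0000] = [33.5000 72.0000; 72.0000 213.0000]
BᵀPA = [-26.0000 -32.0000; -61.0000 -112.0000]
K = S⁻¹·BᵀPA = [-0.5872 0.6395; -0.0879 -0.7420]
A−BK = [-0.1498 0.2050; -0.2643 0.3925]
AᵀP(A−BK) = [0.6210 -0.6344; -0.6344 1.3610]
P' = Q + AᵀP(A−BK) = [8.6210 -4.6344; -4.6344 5.3610]
tr(P') = 13.9820

13.9820


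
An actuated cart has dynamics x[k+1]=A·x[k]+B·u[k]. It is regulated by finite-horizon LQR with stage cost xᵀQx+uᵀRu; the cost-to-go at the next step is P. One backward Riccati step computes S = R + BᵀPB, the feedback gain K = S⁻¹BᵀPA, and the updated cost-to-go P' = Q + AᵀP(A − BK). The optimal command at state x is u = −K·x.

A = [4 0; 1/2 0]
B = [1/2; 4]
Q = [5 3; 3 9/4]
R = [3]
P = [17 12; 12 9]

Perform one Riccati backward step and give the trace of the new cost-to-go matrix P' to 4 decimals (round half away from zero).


23.3068

BᵀP = [56.5000 42.0000]
S = R + BᵀPB = [3] + [196.2500] = [199.2500]
BᵀPA = [247.0000 0.0000]
K = S⁻¹·BᵀPA = [1.2396 0.0000]
A−BK = [3.3802 0.0000; -4.4586 0.0000]
AᵀP(A−BK) = [16.0568 0.0000; 0.0000 0.0000]
P' = Q + AᵀP(A−BK) = [21.0568 3.0000; 3.0000 2.2500]
tr(P') = 23.3068


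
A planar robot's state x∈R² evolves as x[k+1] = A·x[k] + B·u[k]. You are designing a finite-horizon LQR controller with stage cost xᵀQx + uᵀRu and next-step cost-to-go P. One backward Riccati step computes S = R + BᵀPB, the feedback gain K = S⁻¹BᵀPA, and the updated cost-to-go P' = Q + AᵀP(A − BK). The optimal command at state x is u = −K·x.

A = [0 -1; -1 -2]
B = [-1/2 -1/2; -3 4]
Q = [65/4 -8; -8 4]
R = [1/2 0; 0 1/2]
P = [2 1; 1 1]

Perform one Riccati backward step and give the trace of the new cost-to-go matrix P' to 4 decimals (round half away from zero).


BᵀP = [-4.0000 -3.5000; 3.0000 3.5000]
S = R + BᵀPB = [1/2 0; 0 1/2] + [12.5000 -12.0000; -12.0000 12.5000] = [13.0000 -12.0000; -12.0000 13.0000]
BᵀPA = [3.5000 11.0000; -3.5000 -10.0000]
K = S⁻¹·BᵀPA = [0.1400 0.9200; -0.1400 0.0800]
A−BK = [0.0000 -0.5000; -0.0200 0.4400]
AᵀP(A−BK) = [0.0200 0.0600; 0.0600 0.6800]
P' = Q + AᵀP(A−BK) = [16.2700 -7.9400; -7.9400 4.6800]
tr(P') = 20.9500

20.9500


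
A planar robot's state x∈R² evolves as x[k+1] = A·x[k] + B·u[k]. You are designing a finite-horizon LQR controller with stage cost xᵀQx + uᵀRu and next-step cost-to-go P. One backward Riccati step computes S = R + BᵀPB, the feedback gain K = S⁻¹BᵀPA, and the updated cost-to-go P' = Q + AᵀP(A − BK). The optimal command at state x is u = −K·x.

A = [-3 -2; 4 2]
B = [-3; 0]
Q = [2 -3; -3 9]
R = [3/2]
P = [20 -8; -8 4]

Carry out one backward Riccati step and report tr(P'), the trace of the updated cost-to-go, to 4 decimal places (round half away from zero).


31.7934

BᵀP = [-60.0000 24.0000]
S = R + BᵀPB = [3/2] + [180.0000] = [181.5000]
BᵀPA = [276.0000 168.0000]
K = S⁻¹·BᵀPA = [1.5207 0.9256]
A−BK = [1.5620 0.7769; 4.0000 2.0000]
AᵀP(A−BK) = [16.2975 8.5289; 8.5289 4.4959]
P' = Q + AᵀP(A−BK) = [18.2975 5.5289; 5.5289 13.4959]
tr(P') = 31.7934


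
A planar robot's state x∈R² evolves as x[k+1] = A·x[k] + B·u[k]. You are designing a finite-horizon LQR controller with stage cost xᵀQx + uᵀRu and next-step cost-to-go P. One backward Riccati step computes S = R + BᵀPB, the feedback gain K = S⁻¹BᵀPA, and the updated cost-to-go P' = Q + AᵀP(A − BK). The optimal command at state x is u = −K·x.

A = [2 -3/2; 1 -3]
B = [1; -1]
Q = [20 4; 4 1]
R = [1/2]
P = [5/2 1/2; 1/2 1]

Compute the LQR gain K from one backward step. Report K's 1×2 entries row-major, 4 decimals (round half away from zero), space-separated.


BᵀP = [2.0000 -0.5000]
S = R + BᵀPB = [1/2] + [2.5000] = [3.0000]
BᵀPA = [3.5000 -1.5000]
K = S⁻¹·BᵀPA = [1.1667 -0.5000]
A−BK = [0.8333 -1.0000; 2.1667 -3.5000]
AᵀP(A−BK) = [8.9167 -12.5000; -12.5000 18.3750]
P' = Q + AᵀP(A−BK) = [28.9167 -8.5000; -8.5000 19.3750]
tr(P') = 48.2917

1.1667 -0.5000


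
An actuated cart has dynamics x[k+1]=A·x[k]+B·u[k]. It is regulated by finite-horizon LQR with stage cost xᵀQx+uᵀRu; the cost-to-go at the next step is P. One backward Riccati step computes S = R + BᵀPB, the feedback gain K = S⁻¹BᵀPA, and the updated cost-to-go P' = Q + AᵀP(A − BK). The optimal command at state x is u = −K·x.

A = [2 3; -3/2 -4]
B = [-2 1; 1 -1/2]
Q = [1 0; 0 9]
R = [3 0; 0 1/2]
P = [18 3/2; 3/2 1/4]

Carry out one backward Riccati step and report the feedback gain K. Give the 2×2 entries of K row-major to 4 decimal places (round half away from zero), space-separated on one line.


BᵀP = [-34.5000 -2.7500; 17.2500 1.3750]
S = R + BᵀPB = [3 0; 0 1/2] + [66.2500 -33.1250; -33.1250 16.5625] = [69.2500 -33.1250; -33.1250 17.0625]
BᵀPA = [-64.8750 -92.5000; 32.4375 46.2500]
K = S⁻¹·BᵀPA = [-0.3847 -0.5486; 1.1542 1.6457]
A−BK = [0.0764 0.2572; -0.5382 -2.6286]
AᵀP(A−BK) = [1.1642 1.7813; 1.7813 3.1468]
P' = Q + AᵀP(A−BK) = [2.1642 1.7813; 1.7813 12.1468]
tr(P') = 14.3110

-0.3847 -0.5486 1.1542 1.6457


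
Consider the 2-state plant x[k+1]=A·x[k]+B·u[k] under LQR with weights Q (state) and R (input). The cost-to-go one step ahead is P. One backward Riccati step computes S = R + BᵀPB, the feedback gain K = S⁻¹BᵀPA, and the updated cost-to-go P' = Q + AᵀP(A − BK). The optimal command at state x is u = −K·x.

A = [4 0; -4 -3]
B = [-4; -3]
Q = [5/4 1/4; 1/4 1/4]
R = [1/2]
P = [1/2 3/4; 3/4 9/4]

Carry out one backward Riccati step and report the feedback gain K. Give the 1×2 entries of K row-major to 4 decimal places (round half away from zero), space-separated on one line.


0.4706 0.6257

BᵀP = [-4.2500 -9.7500]
S = R + BᵀPB = [1/2] + [46.2500] = [46.7500]
BᵀPA = [22.0000 29.2500]
K = S⁻¹·BᵀPA = [0.4706 0.6257]
A−BK = [5.8824 2.5027; -2.5882 -1.1230]
AᵀP(A−BK) = [9.6471 4.2353; 4.2353 1.9492]
P' = Q + AᵀP(A−BK) = [10.8971 4.4853; 4.4853 2.1992]
tr(P') = 13.0963


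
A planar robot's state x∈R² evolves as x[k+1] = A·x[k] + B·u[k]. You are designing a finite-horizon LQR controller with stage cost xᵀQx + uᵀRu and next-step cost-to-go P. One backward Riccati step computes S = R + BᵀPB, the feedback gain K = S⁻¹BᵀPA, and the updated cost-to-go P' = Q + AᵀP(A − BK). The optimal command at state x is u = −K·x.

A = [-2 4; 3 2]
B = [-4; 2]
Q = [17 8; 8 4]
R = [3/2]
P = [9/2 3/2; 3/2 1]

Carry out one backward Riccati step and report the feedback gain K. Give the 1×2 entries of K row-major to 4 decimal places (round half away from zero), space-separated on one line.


BᵀP = [-15.0000 -4.0000]
S = R + BᵀPB = [3/2] + [52.0000] = [53.5000]
BᵀPA = [18.0000 -68.0000]
K = S⁻¹·BᵀPA = [0.3364 -1.2710]
A−BK = [-0.6542 -1.0841; 2.3271 4.5421]
AᵀP(A−BK) = [2.9439 4.8785; 4.8785 13.5701]
P' = Q + AᵀP(A−BK) = [19.9439 12.8785; 12.8785 17.5701]
tr(P') = 37.5140

0.3364 -1.2710


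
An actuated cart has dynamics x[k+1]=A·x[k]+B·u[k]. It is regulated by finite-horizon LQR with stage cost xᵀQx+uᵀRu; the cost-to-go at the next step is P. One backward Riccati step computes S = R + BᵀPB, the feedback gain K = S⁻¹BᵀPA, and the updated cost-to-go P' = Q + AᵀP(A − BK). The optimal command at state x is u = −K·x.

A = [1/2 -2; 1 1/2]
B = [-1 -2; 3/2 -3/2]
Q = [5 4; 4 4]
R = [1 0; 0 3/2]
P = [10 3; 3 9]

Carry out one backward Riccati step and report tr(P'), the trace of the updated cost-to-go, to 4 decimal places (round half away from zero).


10.5013

BᵀP = [-5.5000 10.5000; -24.5000 -19.5000]
S = R + BᵀPB = [1 0; 0 3/2] + [21.2500 -4.7500; -4.7500 78.2500] = [22.2500 -4.7500; -4.7500 79.7500]
BᵀPA = [7.7500 16.2500; -31.7500 39.2500]
K = S⁻¹·BᵀPA = [0.2667 0.8462; -0.3822 0.5426]
A−BK = [0.0022 -0.0687; 0.0266 0.0446]
AᵀP(A−BK) = [0.2971 -0.0814; -0.0814 1.2043]
P' = Q + AᵀP(A−BK) = [5.2971 3.9186; 3.9186 5.2043]
tr(P') = 10.5013


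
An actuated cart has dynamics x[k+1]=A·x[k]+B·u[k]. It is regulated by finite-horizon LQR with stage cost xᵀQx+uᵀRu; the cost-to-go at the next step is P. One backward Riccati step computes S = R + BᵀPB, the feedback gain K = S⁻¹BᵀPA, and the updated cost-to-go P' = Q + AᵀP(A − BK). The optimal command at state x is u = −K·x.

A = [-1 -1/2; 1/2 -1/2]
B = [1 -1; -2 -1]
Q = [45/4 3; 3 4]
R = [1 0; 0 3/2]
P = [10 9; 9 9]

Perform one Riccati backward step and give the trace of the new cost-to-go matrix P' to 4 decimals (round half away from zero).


BᵀP = [-8.0000 -9.0000; -19.0000 -18.0000]
S = R + BᵀPB = [1 0; 0 3/2] + [10.0000 17.0000; 17.0000 37.0000] = [11.0000 17.0000; 17.0000 38.5000]
BᵀPA = [3.5000 8.5000; 10.0000 18.5000]
K = S⁻¹·BᵀPA = [-0.2621 0.0948; 0.3755 0.4387]
A−BK = [-0.3625 -0.1561; 0.3513 0.1283]
AᵀP(A−BK) = [0.4126 0.2816; 0.2816 0.3290]
P' = Q + AᵀP(A−BK) = [11.6626 3.2816; 3.2816 4.3290]
tr(P') = 15.9916

15.9916


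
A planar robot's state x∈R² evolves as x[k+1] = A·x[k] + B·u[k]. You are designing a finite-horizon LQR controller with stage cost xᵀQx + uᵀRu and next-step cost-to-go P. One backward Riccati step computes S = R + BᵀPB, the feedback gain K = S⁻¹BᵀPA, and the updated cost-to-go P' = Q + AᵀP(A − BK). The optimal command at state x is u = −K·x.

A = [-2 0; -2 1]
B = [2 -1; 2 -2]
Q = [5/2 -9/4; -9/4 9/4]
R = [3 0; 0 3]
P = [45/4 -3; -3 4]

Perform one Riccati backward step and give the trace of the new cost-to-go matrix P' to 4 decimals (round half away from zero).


9.0793

BᵀP = [16.5000 2.0000; -5.2500 -5.0000]
S = R + BᵀPB = [3 0; 0 3] + [37.0000 -20.5000; -20.5000 15.2500] = [40.0000 -20.5000; -20.5000 18.2500]
BᵀPA = [-37.0000 2.0000; 20.5000 -5.0000]
K = S⁻¹·BᵀPA = [-0.8232 -0.2131; 0.1985 -0.5133]
A−BK = [-0.1550 -0.0872; 0.0436 0.3995]
AᵀP(A−BK) = [2.4697 0.6392; 0.6392 1.8596]
P' = Q + AᵀP(A−BK) = [4.9697 -1.6108; -1.6108 4.1096]
tr(P') = 9.0793


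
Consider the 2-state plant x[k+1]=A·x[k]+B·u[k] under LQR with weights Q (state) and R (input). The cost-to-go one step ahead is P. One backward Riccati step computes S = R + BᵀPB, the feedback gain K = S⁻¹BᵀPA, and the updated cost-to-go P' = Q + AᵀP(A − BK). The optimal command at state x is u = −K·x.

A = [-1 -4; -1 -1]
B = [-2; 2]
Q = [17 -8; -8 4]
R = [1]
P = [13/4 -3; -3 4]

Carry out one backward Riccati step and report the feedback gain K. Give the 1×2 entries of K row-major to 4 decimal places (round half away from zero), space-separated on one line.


BᵀP = [-12.5000 14.0000]
S = R + BᵀPB = [1] + [53.0000] = [54.0000]
BᵀPA = [-1.5000 36.0000]
K = S⁻¹·BᵀPA = [-0.0278 0.6667]
A−BK = [-1.0556 -2.6667; -0.9444 -2.3333]
AᵀP(A−BK) = [1.2083 3.0000; 3.0000 8.0000]
P' = Q + AᵀP(A−BK) = [18.2083 -5.0000; -5.0000 12.0000]
tr(P') = 30.2083

-0.0278 0.6667


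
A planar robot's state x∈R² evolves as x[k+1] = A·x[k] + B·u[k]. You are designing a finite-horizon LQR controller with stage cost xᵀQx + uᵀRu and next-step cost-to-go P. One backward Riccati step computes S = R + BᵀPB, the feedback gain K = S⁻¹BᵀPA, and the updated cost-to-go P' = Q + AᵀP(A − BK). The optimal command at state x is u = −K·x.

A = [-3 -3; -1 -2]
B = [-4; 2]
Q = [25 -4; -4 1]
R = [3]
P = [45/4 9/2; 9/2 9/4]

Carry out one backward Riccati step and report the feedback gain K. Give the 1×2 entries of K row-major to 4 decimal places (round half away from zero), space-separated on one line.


1.0125 1.1250

BᵀP = [-36.0000 -13.5000]
S = R + BᵀPB = [3] + [117.0000] = [120.0000]
BᵀPA = [121.5000 135.0000]
K = S⁻¹·BᵀPA = [1.0125 1.1250]
A−BK = [1.0500 1.5000; -3.0250 -4.2500]
AᵀP(A−BK) = [7.4813 9.5625; 9.5625 12.3750]
P' = Q + AᵀP(A−BK) = [32.4813 5.5625; 5.5625 13.3750]
tr(P') = 45.8563


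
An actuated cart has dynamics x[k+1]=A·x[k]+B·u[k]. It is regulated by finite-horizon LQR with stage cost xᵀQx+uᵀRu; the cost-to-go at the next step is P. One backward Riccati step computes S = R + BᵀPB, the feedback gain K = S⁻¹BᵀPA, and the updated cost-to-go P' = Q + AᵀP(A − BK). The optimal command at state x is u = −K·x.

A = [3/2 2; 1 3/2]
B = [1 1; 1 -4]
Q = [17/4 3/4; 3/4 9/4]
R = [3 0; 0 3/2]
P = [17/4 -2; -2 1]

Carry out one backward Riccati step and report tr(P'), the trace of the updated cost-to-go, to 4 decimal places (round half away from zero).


BᵀP = [2.2500 -1.0000; 12.2500 -6.0000]
S = R + BᵀPB = [3 0; 0 3/2] + [1.2500 6.2500; 6.2500 36.2500] = [4.2500 6.2500; 6.2500 37.7500]
BᵀPA = [2.3750 3.0000; 12.3750 15.5000]
K = S⁻¹·BᵀPA = [0.1014 0.1349; 0.3110 0.3883]
A−BK = [1.0875 1.4768; 2.1426 2.9181]
AᵀP(A−BK) = [0.4727 0.6249; 0.6249 0.8272]
P' = Q + AᵀP(A−BK) = [4.7227 1.3749; 1.3749 3.0772]
tr(P') = 7.7999

7.7999


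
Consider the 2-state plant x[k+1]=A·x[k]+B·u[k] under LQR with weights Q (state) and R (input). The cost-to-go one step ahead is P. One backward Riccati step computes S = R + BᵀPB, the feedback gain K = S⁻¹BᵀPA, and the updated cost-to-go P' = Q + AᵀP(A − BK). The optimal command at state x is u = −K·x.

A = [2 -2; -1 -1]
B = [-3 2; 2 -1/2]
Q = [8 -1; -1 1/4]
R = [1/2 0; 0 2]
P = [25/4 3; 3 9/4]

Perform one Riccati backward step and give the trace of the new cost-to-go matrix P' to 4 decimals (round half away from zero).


14.0571

BᵀP = [-12.7500 -4.5000; 11.0000 4.8750]
S = R + BᵀPB = [1/2 0; 0 2] + [29.2500 -23.2500; -23.2500 19.5625] = [29.7500 -23.2500; -23.2500 21.5625]
BᵀPA = [-21.0000 30.0000; 17.1250 -26.8750]
K = S⁻¹·BᵀPA = [-0.5416 0.2183; 0.2102 -1.0110]
A−BK = [-0.0452 0.6769; 0.1883 -1.9421]
AᵀP(A−BK) = [0.2765 -0.8525; -0.8525 5.5306]
P' = Q + AᵀP(A−BK) = [8.2765 -1.8525; -1.8525 5.7806]
tr(P') = 14.0571


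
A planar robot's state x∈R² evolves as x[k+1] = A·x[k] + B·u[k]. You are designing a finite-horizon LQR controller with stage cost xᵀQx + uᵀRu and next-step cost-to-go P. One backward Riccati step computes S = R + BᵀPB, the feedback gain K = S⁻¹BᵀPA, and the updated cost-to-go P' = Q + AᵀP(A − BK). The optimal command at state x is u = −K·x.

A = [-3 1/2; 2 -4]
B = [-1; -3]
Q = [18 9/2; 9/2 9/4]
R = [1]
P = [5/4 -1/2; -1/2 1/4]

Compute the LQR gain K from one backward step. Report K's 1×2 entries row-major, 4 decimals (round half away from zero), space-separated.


BᵀP = [0.2500 -0.2500]
S = R + BᵀPB = [1] + [0.5000] = [1.5000]
BᵀPA = [-1.2500 1.1250]
K = S⁻¹·BᵀPA = [-0.8333 0.7500]
A−BK = [-3.8333 1.2500; -0.5000 -1.7500]
AᵀP(A−BK) = [17.2083 -9.4375; -9.4375 5.4688]
P' = Q + AᵀP(A−BK) = [35.2083 -4.9375; -4.9375 7.7188]
tr(P') = 42.9271

-0.8333 0.7500


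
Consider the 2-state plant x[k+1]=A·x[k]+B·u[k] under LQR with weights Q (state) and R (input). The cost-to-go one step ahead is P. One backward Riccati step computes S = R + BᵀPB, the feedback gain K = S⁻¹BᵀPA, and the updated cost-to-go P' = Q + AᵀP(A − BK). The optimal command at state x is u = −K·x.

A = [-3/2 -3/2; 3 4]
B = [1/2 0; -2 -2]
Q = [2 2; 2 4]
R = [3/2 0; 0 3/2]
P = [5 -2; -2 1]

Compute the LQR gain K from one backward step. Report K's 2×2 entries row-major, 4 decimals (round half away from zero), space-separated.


-1.3459 -1.5405 -0.7135 -0.8649

BᵀP = [6.5000 -3.0000; 4.0000 -2.0000]
S = R + BᵀPB = [3/2 0; 0 3/2] + [9.2500 6.0000; 6.0000 4.0000] = [10.7500 6.0000; 6.0000 5.5000]
BᵀPA = [-18.7500 -21.7500; -12.0000 -14.0000]
K = S⁻¹·BᵀPA = [-1.3459 -1.5405; -0.7135 -0.8649]
A−BK = [-0.8270 -0.7297; -1.1189 -0.8108]
AᵀP(A−BK) = [4.4514 4.9865; 4.9865 5.6351]
P' = Q + AᵀP(A−BK) = [6.4514 6.9865; 6.9865 9.6351]
tr(P') = 16.0865


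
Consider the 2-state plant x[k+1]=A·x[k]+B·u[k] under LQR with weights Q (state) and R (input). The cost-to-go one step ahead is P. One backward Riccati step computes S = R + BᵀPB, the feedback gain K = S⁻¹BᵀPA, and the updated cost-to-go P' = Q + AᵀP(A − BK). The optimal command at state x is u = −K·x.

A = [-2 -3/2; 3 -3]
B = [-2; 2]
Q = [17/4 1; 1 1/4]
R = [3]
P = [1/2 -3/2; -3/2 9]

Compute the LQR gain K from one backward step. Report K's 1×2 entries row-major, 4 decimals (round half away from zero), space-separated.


BᵀP = [-4.0000 21.0000]
S = R + BᵀPB = [3] + [50.0000] = [53.0000]
BᵀPA = [71.0000 -57.0000]
K = S⁻¹·BᵀPA = [1.3396 -1.0755]
A−BK = [0.6792 -3.6509; 0.3208 -0.8491]
AᵀP(A−BK) = [5.8868 -5.3915; -5.3915 7.3231]
P' = Q + AᵀP(A−BK) = [10.1368 -4.3915; -4.3915 7.5731]
tr(P') = 17.7099

1.3396 -1.0755


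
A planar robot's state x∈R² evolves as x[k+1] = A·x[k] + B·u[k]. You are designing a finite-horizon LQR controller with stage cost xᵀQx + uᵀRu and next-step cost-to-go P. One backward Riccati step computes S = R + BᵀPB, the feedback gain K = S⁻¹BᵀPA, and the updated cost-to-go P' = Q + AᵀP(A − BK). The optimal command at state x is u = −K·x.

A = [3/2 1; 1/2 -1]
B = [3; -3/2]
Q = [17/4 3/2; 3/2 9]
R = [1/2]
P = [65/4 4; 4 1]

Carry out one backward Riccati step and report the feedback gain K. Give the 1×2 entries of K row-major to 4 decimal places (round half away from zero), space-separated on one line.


0.6139 0.2854

BᵀP = [42.7500 10.5000]
S = R + BᵀPB = [1/2] + [112.5000] = [113.0000]
BᵀPA = [69.3750 32.2500]
K = S⁻¹·BᵀPA = [0.6139 0.2854]
A−BK = [-0.3418 0.1438; 1.4209 -0.5719]
AᵀP(A−BK) = [0.2205 0.0755; 0.0755 0.0459]
P' = Q + AᵀP(A−BK) = [4.4705 1.5755; 1.5755 9.0459]
tr(P') = 13.5165


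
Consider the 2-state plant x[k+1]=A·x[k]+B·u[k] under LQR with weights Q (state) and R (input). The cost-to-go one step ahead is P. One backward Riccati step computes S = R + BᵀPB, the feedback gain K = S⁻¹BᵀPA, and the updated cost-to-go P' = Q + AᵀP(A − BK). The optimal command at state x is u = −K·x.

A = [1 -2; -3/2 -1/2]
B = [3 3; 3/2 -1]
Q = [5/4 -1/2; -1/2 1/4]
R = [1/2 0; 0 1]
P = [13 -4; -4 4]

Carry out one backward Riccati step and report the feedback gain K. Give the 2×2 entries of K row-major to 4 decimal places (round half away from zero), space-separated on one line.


-0.4127 -0.4607 0.7557 -0.2029

BᵀP = [33.0000 -6.0000; 43.0000 -16.0000]
S = R + BᵀPB = [1/2 0; 0 1] + [90.0000 105.0000; 105.0000 145.0000] = [90.5000 105.0000; 105.0000 146.0000]
BᵀPA = [42.0000 -63.0000; 67.0000 -78.0000]
K = S⁻¹·BᵀPA = [-0.4127 -0.4607; 0.7557 -0.2029]
A−BK = [-0.0290 -0.0091; -0.1252 -0.0119]
AᵀP(A−BK) = [0.7009 -0.0548; -0.0548 0.1481]
P' = Q + AᵀP(A−BK) = [1.9509 -0.5548; -0.5548 0.3981]
tr(P') = 2.3489


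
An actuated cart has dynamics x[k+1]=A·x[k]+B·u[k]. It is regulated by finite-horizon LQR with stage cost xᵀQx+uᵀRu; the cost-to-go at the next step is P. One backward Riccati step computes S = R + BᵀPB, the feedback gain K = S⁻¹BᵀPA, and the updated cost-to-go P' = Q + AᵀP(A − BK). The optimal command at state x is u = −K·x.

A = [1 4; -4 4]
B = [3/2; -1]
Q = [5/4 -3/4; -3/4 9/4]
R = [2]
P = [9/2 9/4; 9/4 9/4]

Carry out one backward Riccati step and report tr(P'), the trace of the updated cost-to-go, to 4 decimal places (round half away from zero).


139.6066

BᵀP = [4.5000 1.1250]
S = R + BᵀPB = [2] + [5.6250] = [7.6250]
BᵀPA = [0.0000 22.5000]
K = S⁻¹·BᵀPA = [0.0000 2.9508]
A−BK = [1.0000 -0.4262; -4.0000 6.9508]
AᵀP(A−BK) = [22.5000 -45.0000; -45.0000 113.6066]
P' = Q + AᵀP(A−BK) = [23.7500 -45.7500; -45.7500 115.8566]
tr(P') = 139.6066


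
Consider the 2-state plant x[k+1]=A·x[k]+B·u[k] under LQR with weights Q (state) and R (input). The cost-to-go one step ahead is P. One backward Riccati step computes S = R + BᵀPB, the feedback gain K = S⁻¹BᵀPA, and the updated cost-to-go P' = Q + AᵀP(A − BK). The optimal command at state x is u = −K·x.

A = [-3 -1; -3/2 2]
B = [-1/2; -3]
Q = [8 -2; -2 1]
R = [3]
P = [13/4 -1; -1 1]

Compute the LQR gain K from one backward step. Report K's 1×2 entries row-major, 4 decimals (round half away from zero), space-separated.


BᵀP = [1.3750 -2.5000]
S = R + BᵀPB = [3] + [6.8125] = [9.8125]
BᵀPA = [-0.3750 -6.3750]
K = S⁻¹·BᵀPA = [-0.0382 -0.6497]
A−BK = [-3.0191 -1.3248; -1.6146 0.0510]
AᵀP(A−BK) = [22.4857 11.0064; 11.0064 7.1083]
P' = Q + AᵀP(A−BK) = [30.4857 9.0064; 9.0064 8.1083]
tr(P') = 38.5939

-0.0382 -0.6497


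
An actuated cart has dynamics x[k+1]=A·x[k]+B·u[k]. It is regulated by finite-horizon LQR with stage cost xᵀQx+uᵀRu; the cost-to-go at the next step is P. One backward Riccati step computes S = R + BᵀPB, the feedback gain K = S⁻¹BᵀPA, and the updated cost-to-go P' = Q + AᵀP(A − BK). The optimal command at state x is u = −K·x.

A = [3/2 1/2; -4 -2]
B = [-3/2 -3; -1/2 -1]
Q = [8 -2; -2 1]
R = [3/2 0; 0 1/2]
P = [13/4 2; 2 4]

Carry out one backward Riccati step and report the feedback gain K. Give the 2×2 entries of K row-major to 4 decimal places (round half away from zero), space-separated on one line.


0.0753 0.0475 0.4518 0.2852

BᵀP = [-5.8750 -5.0000; -11.7500 -10.0000]
S = R + BᵀPB = [3/2 0; 0 1/2] + [11.3125 22.6250; 22.6250 45.2500] = [12.8125 22.6250; 22.6250 45.7500]
BᵀPA = [11.1875 7.0625; 22.3750 14.1250]
K = S⁻¹·BᵀPA = [0.0753 0.0475; 0.4518 0.2852]
A−BK = [2.9684 1.4270; -3.5105 -1.6910]
AᵀP(A−BK) = [36.3603 17.5236; 17.5236 8.4478]
P' = Q + AᵀP(A−BK) = [44.3603 15.5236; 15.5236 9.4478]
tr(P') = 53.8082


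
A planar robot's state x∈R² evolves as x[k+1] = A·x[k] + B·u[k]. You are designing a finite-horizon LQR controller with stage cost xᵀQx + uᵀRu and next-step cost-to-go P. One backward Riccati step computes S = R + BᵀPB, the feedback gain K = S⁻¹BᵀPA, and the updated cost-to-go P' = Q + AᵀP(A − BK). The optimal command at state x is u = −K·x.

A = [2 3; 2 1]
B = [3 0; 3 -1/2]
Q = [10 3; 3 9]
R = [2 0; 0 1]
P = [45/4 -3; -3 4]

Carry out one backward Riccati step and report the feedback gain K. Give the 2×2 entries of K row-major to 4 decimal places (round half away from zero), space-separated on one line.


BᵀP = [24.7500 3.0000; 1.5000 -2.0000]
S = R + BᵀPB = [2 0; 0 1] + [83.2500 -1.5000; -1.5000 1.0000] = [85.2500 -1.5000; -1.5000 2.0000]
BᵀPA = [55.5000 77.2500; -1.0000 2.5000]
K = S⁻¹·BᵀPA = [0.6508 0.9406; -0.0119 1.9554]
A−BK = [0.0475 0.1783; 0.0416 -0.8440]
AᵀP(A−BK) = [0.8678 1.2541; 1.2541 9.7028]
P' = Q + AᵀP(A−BK) = [10.8678 4.2541; 4.2541 18.7028]
tr(P') = 29.5706

0.6508 0.9406 -0.0119 1.9554


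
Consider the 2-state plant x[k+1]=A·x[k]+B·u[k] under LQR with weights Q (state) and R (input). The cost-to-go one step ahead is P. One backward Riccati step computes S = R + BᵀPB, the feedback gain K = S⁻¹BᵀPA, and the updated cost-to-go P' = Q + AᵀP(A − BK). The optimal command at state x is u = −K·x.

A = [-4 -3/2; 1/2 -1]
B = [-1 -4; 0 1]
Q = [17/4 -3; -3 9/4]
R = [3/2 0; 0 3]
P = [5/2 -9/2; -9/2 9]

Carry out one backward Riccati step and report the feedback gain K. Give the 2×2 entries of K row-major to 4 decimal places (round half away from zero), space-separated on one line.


0.2910 0.0714 0.7646 -0.0714

BᵀP = [-2.5000 4.5000; -14.5000 27.0000]
S = R + BᵀPB = [3/2 0; 0 3] + [2.5000 14.5000; 14.5000 85.0000] = [4.0000 14.5000; 14.5000 88.0000]
BᵀPA = [12.2500 -0.7500; 71.5000 -5.2500]
K = S⁻¹·BᵀPA = [0.2910 0.0714; 0.7646 -0.0714]
A−BK = [-0.6508 -1.7143; -0.2646 -0.9286]
AᵀP(A−BK) = [2.0198 0.1071; 0.1071 0.8036]
P' = Q + AᵀP(A−BK) = [6.2698 -2.8929; -2.8929 3.0536]
tr(P') = 9.3234


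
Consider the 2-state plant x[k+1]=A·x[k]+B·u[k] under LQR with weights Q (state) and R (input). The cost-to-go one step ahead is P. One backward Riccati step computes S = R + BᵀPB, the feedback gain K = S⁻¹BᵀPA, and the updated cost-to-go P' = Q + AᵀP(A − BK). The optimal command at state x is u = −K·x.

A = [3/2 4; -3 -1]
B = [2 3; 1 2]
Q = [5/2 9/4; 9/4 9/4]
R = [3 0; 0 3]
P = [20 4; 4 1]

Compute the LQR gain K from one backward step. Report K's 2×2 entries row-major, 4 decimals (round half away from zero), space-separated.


0.1650 0.5450 0.1500 0.7500

BᵀP = [44.0000 9.0000; 68.0000 14.0000]
S = R + BᵀPB = [3 0; 0 3] + [97.0000 150.0000; 150.0000 232.0000] = [100.0000 150.0000; 150.0000 235.0000]
BᵀPA = [39.0000 167.0000; 60.0000 258.0000]
K = S⁻¹·BᵀPA = [0.1650 0.5450; 0.1500 0.7500]
A−BK = [0.7200 0.6600; -3.4650 -3.0450]
AᵀP(A−BK) = [2.5650 2.7450; 2.7450 4.4850]
P' = Q + AᵀP(A−BK) = [5.0650 4.9950; 4.9950 6.7350]
tr(P') = 11.8000


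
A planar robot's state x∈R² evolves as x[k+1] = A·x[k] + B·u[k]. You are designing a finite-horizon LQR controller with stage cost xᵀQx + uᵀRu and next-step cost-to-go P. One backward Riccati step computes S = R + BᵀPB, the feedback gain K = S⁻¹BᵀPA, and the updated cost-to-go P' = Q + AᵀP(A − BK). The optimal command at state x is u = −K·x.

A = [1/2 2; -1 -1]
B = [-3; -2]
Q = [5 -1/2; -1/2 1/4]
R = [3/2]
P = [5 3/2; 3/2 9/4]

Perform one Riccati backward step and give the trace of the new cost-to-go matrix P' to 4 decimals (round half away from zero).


BᵀP = [-18.0000 -9.0000]
S = R + BᵀPB = [3/2] + [72.0000] = [73.5000]
BᵀPA = [0.0000 -27.0000]
K = S⁻¹·BᵀPA = [0.0000 -0.3673]
A−BK = [0.5000 0.8980; -1.0000 -1.7347]
AᵀP(A−BK) = [2.0000 3.5000; 3.5000 6.3316]
P' = Q + AᵀP(A−BK) = [7.0000 3.0000; 3.0000 6.5816]
tr(P') = 13.5816

13.5816


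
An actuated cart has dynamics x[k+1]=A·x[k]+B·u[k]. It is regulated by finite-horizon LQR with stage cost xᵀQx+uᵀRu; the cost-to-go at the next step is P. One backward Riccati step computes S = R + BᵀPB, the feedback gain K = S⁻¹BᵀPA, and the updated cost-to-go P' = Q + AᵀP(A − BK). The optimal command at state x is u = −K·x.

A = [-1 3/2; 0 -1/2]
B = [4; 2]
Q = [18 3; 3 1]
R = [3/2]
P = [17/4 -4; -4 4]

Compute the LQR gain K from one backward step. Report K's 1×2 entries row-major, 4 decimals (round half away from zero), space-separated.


-0.4186 0.8140

BᵀP = [9.0000 -8.0000]
S = R + BᵀPB = [3/2] + [20.0000] = [21.5000]
BᵀPA = [-9.0000 17.5000]
K = S⁻¹·BᵀPA = [-0.4186 0.8140]
A−BK = [0.6744 -1.7558; 0.8372 -2.1279]
AᵀP(A−BK) = [0.4826 -1.0494; -1.0494 2.3183]
P' = Q + AᵀP(A−BK) = [18.4826 1.9506; 1.9506 3.3183]
tr(P') = 21.8009


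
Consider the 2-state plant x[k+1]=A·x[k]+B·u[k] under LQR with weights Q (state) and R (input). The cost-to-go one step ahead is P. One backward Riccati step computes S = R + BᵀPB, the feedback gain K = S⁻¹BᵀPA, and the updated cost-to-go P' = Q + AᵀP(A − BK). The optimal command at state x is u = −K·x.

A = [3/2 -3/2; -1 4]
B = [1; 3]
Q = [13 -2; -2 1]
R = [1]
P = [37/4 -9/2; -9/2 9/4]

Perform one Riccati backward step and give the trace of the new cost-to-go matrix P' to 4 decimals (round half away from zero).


BᵀP = [-4.2500 2.2500]
S = R + BᵀPB = [1] + [2.5000] = [3.5000]
BᵀPA = [-8.6250 15.3750]
K = S⁻¹·BᵀPA = [-2.4643 4.3929]
A−BK = [3.9643 -5.8929; 6.3929 -9.1786]
AᵀP(A−BK) = [15.3080 -25.6741; -25.6741 43.2723]
P' = Q + AᵀP(A−BK) = [28.3080 -27.6741; -27.6741 44.2723]
tr(P') = 72.5804

72.5804


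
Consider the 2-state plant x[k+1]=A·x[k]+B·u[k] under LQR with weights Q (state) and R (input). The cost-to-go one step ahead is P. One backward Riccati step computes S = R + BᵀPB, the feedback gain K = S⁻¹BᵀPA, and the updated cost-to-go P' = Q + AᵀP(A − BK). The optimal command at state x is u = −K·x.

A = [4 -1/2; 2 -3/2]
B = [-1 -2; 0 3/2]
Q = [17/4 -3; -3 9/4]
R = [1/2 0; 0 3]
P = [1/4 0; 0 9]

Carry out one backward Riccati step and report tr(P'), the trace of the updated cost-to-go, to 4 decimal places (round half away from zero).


BᵀP = [-0.2500 0.0000; -0.5000 13.5000]
S = R + BᵀPB = [1/2 0; 0 3] + [0.2500 0.5000; 0.5000 21.2500] = [0.7500 0.5000; 0.5000 24.2500]
BᵀPA = [-1.0000 0.1250; 25.0000 -20.0000]
K = S⁻¹·BᵀPA = [-2.0488 0.7265; 1.0732 -0.8397]
A−BK = [4.0976 -1.4530; 0.3902 -0.2404]
AᵀP(A−BK) = [11.1220 -5.7805; -5.7805 3.4273]
P' = Q + AᵀP(A−BK) = [15.3720 -8.7805; -8.7805 5.6773]
tr(P') = 21.0492

21.0492


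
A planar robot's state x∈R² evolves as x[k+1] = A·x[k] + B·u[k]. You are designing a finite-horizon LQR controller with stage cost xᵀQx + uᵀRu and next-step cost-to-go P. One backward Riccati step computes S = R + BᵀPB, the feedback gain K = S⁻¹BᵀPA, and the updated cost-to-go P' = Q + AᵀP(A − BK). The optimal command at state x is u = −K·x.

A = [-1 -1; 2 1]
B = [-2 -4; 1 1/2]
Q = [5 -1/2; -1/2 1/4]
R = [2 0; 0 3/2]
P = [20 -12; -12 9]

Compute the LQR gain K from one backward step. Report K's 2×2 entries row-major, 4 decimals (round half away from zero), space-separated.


BᵀP = [-52.0000 33.0000; -86.0000 52.5000]
S = R + BᵀPB = [2 0; 0 3/2] + [137.0000 224.5000; 224.5000 370.2500] = [139.0000 224.5000; 224.5000 371.7500]
BᵀPA = [118.0000 85.0000; 191.0000 138.5000]
K = S⁻¹·BᵀPA = [0.7753 0.3971; 0.0456 0.1328]
A−BK = [0.7329 0.3252; 1.2019 0.5365]
AᵀP(A−BK) = [3.8083 1.7863; 1.7863 0.8602]
P' = Q + AᵀP(A−BK) = [8.8083 1.2863; 1.2863 1.1102]
tr(P') = 9.9185

0.7753 0.3971 0.0456 0.1328


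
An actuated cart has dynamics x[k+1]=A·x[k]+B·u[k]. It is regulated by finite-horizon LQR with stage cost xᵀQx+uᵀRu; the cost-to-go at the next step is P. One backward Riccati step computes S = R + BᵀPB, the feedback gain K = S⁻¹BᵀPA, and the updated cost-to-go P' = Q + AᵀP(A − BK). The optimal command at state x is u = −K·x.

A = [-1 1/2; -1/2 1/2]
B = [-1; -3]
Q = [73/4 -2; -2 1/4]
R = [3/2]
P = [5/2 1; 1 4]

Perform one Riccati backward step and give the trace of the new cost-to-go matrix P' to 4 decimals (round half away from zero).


20.1345

BᵀP = [-5.5000 -13.0000]
S = R + BᵀPB = [3/2] + [44.5000] = [46.0000]
BᵀPA = [12.0000 -9.2500]
K = S⁻¹·BᵀPA = [0.2609 -0.2011]
A−BK = [-0.7391 0.2989; 0.2826 -0.1033]
AᵀP(A−BK) = [1.3696 -0.5870; -0.5870 0.2649]
P' = Q + AᵀP(A−BK) = [19.6196 -2.5870; -2.5870 0.5149]
tr(P') = 20.1345


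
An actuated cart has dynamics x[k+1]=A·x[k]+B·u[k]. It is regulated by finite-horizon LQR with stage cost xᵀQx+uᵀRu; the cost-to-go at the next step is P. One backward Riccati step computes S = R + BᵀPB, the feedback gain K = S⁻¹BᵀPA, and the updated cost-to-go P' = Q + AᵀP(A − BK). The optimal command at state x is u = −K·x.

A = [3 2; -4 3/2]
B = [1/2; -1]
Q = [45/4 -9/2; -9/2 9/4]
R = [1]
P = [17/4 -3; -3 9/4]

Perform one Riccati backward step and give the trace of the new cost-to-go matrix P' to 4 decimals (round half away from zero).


BᵀP = [5.1250 -3.7500]
S = R + BᵀPB = [1] + [6.3125] = [7.3125]
BᵀPA = [30.3750 4.6250]
K = S⁻¹·BᵀPA = [4.1538 0.6325]
A−BK = [0.9231 1.6838; 0.1538 2.1325]
AᵀP(A−BK) = [20.0769 3.2885; 3.2885 1.1373]
P' = Q + AᵀP(A−BK) = [31.3269 -1.2115; -1.2115 3.3873]
tr(P') = 34.7142

34.7142
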